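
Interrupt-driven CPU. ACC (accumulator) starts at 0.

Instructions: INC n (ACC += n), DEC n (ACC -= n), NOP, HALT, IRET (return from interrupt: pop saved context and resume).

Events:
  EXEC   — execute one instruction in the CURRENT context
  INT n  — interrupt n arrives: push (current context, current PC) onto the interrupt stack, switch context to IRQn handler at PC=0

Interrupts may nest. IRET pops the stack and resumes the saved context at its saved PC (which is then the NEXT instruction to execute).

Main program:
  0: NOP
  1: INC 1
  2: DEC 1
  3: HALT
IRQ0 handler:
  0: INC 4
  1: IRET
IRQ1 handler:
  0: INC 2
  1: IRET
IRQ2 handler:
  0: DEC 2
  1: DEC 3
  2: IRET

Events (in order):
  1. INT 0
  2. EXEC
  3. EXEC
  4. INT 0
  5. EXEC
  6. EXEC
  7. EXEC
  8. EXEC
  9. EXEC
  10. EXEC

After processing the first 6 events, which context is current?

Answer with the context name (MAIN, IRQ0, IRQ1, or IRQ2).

Answer: MAIN

Derivation:
Event 1 (INT 0): INT 0 arrives: push (MAIN, PC=0), enter IRQ0 at PC=0 (depth now 1)
Event 2 (EXEC): [IRQ0] PC=0: INC 4 -> ACC=4
Event 3 (EXEC): [IRQ0] PC=1: IRET -> resume MAIN at PC=0 (depth now 0)
Event 4 (INT 0): INT 0 arrives: push (MAIN, PC=0), enter IRQ0 at PC=0 (depth now 1)
Event 5 (EXEC): [IRQ0] PC=0: INC 4 -> ACC=8
Event 6 (EXEC): [IRQ0] PC=1: IRET -> resume MAIN at PC=0 (depth now 0)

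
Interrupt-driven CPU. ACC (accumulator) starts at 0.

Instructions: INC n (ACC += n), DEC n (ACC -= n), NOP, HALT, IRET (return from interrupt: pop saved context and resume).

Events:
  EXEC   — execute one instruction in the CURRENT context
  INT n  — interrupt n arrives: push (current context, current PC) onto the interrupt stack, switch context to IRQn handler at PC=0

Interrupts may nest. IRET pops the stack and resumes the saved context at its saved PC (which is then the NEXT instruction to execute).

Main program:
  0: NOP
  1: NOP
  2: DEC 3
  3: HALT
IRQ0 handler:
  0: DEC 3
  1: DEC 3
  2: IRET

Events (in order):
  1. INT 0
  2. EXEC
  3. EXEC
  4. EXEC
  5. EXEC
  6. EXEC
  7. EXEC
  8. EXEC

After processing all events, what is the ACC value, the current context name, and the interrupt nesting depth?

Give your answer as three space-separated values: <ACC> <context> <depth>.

Answer: -9 MAIN 0

Derivation:
Event 1 (INT 0): INT 0 arrives: push (MAIN, PC=0), enter IRQ0 at PC=0 (depth now 1)
Event 2 (EXEC): [IRQ0] PC=0: DEC 3 -> ACC=-3
Event 3 (EXEC): [IRQ0] PC=1: DEC 3 -> ACC=-6
Event 4 (EXEC): [IRQ0] PC=2: IRET -> resume MAIN at PC=0 (depth now 0)
Event 5 (EXEC): [MAIN] PC=0: NOP
Event 6 (EXEC): [MAIN] PC=1: NOP
Event 7 (EXEC): [MAIN] PC=2: DEC 3 -> ACC=-9
Event 8 (EXEC): [MAIN] PC=3: HALT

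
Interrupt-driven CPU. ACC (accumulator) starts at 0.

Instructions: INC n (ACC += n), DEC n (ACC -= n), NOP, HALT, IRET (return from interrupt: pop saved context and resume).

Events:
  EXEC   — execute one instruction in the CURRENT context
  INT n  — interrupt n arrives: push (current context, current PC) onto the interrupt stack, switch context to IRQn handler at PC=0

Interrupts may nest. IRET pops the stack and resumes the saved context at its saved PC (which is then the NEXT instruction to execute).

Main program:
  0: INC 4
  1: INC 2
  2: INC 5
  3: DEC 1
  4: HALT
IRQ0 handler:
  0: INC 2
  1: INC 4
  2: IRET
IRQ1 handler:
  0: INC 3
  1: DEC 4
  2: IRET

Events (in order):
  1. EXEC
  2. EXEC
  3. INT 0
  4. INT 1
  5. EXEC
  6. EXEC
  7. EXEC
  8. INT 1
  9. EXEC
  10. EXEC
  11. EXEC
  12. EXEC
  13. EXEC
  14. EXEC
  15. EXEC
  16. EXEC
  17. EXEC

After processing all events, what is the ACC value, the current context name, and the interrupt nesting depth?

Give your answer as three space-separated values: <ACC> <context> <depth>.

Answer: 14 MAIN 0

Derivation:
Event 1 (EXEC): [MAIN] PC=0: INC 4 -> ACC=4
Event 2 (EXEC): [MAIN] PC=1: INC 2 -> ACC=6
Event 3 (INT 0): INT 0 arrives: push (MAIN, PC=2), enter IRQ0 at PC=0 (depth now 1)
Event 4 (INT 1): INT 1 arrives: push (IRQ0, PC=0), enter IRQ1 at PC=0 (depth now 2)
Event 5 (EXEC): [IRQ1] PC=0: INC 3 -> ACC=9
Event 6 (EXEC): [IRQ1] PC=1: DEC 4 -> ACC=5
Event 7 (EXEC): [IRQ1] PC=2: IRET -> resume IRQ0 at PC=0 (depth now 1)
Event 8 (INT 1): INT 1 arrives: push (IRQ0, PC=0), enter IRQ1 at PC=0 (depth now 2)
Event 9 (EXEC): [IRQ1] PC=0: INC 3 -> ACC=8
Event 10 (EXEC): [IRQ1] PC=1: DEC 4 -> ACC=4
Event 11 (EXEC): [IRQ1] PC=2: IRET -> resume IRQ0 at PC=0 (depth now 1)
Event 12 (EXEC): [IRQ0] PC=0: INC 2 -> ACC=6
Event 13 (EXEC): [IRQ0] PC=1: INC 4 -> ACC=10
Event 14 (EXEC): [IRQ0] PC=2: IRET -> resume MAIN at PC=2 (depth now 0)
Event 15 (EXEC): [MAIN] PC=2: INC 5 -> ACC=15
Event 16 (EXEC): [MAIN] PC=3: DEC 1 -> ACC=14
Event 17 (EXEC): [MAIN] PC=4: HALT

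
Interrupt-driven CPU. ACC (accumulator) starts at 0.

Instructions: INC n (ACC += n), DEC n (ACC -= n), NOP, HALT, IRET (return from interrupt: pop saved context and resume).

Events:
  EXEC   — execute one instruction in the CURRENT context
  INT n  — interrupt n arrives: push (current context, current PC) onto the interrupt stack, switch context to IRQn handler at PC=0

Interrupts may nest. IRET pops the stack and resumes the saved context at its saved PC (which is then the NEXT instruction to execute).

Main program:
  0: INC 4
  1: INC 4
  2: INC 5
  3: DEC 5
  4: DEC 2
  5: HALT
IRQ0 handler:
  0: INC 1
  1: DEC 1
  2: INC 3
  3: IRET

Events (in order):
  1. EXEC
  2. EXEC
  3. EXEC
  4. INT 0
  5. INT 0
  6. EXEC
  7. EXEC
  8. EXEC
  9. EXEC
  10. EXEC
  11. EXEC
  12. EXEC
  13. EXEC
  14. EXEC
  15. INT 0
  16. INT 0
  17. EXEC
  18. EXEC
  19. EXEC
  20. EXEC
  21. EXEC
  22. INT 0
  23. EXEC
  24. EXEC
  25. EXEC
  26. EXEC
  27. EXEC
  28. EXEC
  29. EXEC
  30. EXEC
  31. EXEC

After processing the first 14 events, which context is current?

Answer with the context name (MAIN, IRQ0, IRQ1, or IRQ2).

Answer: MAIN

Derivation:
Event 1 (EXEC): [MAIN] PC=0: INC 4 -> ACC=4
Event 2 (EXEC): [MAIN] PC=1: INC 4 -> ACC=8
Event 3 (EXEC): [MAIN] PC=2: INC 5 -> ACC=13
Event 4 (INT 0): INT 0 arrives: push (MAIN, PC=3), enter IRQ0 at PC=0 (depth now 1)
Event 5 (INT 0): INT 0 arrives: push (IRQ0, PC=0), enter IRQ0 at PC=0 (depth now 2)
Event 6 (EXEC): [IRQ0] PC=0: INC 1 -> ACC=14
Event 7 (EXEC): [IRQ0] PC=1: DEC 1 -> ACC=13
Event 8 (EXEC): [IRQ0] PC=2: INC 3 -> ACC=16
Event 9 (EXEC): [IRQ0] PC=3: IRET -> resume IRQ0 at PC=0 (depth now 1)
Event 10 (EXEC): [IRQ0] PC=0: INC 1 -> ACC=17
Event 11 (EXEC): [IRQ0] PC=1: DEC 1 -> ACC=16
Event 12 (EXEC): [IRQ0] PC=2: INC 3 -> ACC=19
Event 13 (EXEC): [IRQ0] PC=3: IRET -> resume MAIN at PC=3 (depth now 0)
Event 14 (EXEC): [MAIN] PC=3: DEC 5 -> ACC=14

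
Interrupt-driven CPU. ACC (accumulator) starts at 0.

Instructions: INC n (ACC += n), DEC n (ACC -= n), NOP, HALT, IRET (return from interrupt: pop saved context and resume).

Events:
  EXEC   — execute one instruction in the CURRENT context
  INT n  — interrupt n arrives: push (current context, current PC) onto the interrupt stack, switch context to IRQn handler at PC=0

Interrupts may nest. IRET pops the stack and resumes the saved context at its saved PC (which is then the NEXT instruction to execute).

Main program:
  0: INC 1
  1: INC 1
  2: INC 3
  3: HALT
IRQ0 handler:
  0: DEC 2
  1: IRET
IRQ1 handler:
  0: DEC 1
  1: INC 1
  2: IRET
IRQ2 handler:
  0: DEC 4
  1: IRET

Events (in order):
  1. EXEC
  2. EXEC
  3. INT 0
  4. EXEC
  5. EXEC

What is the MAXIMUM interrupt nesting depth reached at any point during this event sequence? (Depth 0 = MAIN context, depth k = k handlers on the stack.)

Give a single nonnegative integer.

Event 1 (EXEC): [MAIN] PC=0: INC 1 -> ACC=1 [depth=0]
Event 2 (EXEC): [MAIN] PC=1: INC 1 -> ACC=2 [depth=0]
Event 3 (INT 0): INT 0 arrives: push (MAIN, PC=2), enter IRQ0 at PC=0 (depth now 1) [depth=1]
Event 4 (EXEC): [IRQ0] PC=0: DEC 2 -> ACC=0 [depth=1]
Event 5 (EXEC): [IRQ0] PC=1: IRET -> resume MAIN at PC=2 (depth now 0) [depth=0]
Max depth observed: 1

Answer: 1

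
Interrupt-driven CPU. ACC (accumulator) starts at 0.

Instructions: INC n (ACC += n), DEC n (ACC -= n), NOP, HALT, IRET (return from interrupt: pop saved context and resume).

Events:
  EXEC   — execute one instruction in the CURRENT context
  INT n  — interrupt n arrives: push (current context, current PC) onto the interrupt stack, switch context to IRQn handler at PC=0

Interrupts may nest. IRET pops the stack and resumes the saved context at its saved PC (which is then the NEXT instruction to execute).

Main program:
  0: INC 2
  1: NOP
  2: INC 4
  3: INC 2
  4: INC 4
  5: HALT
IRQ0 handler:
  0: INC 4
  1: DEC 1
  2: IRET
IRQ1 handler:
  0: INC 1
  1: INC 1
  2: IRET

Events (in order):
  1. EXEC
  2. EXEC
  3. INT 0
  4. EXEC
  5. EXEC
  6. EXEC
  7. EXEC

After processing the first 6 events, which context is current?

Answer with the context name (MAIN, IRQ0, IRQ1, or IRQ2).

Answer: MAIN

Derivation:
Event 1 (EXEC): [MAIN] PC=0: INC 2 -> ACC=2
Event 2 (EXEC): [MAIN] PC=1: NOP
Event 3 (INT 0): INT 0 arrives: push (MAIN, PC=2), enter IRQ0 at PC=0 (depth now 1)
Event 4 (EXEC): [IRQ0] PC=0: INC 4 -> ACC=6
Event 5 (EXEC): [IRQ0] PC=1: DEC 1 -> ACC=5
Event 6 (EXEC): [IRQ0] PC=2: IRET -> resume MAIN at PC=2 (depth now 0)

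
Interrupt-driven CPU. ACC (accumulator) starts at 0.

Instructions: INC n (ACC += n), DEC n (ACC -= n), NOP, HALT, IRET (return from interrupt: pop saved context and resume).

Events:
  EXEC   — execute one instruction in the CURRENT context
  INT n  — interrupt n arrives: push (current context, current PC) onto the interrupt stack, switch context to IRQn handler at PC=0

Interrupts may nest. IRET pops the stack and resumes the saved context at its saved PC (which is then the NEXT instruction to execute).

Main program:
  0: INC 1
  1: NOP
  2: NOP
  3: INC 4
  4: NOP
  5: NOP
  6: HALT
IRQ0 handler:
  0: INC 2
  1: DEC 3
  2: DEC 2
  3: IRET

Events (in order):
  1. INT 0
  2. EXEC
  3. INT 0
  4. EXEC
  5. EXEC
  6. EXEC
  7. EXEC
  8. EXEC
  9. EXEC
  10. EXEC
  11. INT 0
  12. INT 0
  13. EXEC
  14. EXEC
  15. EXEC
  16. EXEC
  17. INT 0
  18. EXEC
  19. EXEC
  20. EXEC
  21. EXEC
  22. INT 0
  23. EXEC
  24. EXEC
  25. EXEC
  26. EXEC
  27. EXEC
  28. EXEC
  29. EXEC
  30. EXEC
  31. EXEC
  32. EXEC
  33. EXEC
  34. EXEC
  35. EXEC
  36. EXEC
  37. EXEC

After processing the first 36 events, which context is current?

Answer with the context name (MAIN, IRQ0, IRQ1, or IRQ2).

Event 1 (INT 0): INT 0 arrives: push (MAIN, PC=0), enter IRQ0 at PC=0 (depth now 1)
Event 2 (EXEC): [IRQ0] PC=0: INC 2 -> ACC=2
Event 3 (INT 0): INT 0 arrives: push (IRQ0, PC=1), enter IRQ0 at PC=0 (depth now 2)
Event 4 (EXEC): [IRQ0] PC=0: INC 2 -> ACC=4
Event 5 (EXEC): [IRQ0] PC=1: DEC 3 -> ACC=1
Event 6 (EXEC): [IRQ0] PC=2: DEC 2 -> ACC=-1
Event 7 (EXEC): [IRQ0] PC=3: IRET -> resume IRQ0 at PC=1 (depth now 1)
Event 8 (EXEC): [IRQ0] PC=1: DEC 3 -> ACC=-4
Event 9 (EXEC): [IRQ0] PC=2: DEC 2 -> ACC=-6
Event 10 (EXEC): [IRQ0] PC=3: IRET -> resume MAIN at PC=0 (depth now 0)
Event 11 (INT 0): INT 0 arrives: push (MAIN, PC=0), enter IRQ0 at PC=0 (depth now 1)
Event 12 (INT 0): INT 0 arrives: push (IRQ0, PC=0), enter IRQ0 at PC=0 (depth now 2)
Event 13 (EXEC): [IRQ0] PC=0: INC 2 -> ACC=-4
Event 14 (EXEC): [IRQ0] PC=1: DEC 3 -> ACC=-7
Event 15 (EXEC): [IRQ0] PC=2: DEC 2 -> ACC=-9
Event 16 (EXEC): [IRQ0] PC=3: IRET -> resume IRQ0 at PC=0 (depth now 1)
Event 17 (INT 0): INT 0 arrives: push (IRQ0, PC=0), enter IRQ0 at PC=0 (depth now 2)
Event 18 (EXEC): [IRQ0] PC=0: INC 2 -> ACC=-7
Event 19 (EXEC): [IRQ0] PC=1: DEC 3 -> ACC=-10
Event 20 (EXEC): [IRQ0] PC=2: DEC 2 -> ACC=-12
Event 21 (EXEC): [IRQ0] PC=3: IRET -> resume IRQ0 at PC=0 (depth now 1)
Event 22 (INT 0): INT 0 arrives: push (IRQ0, PC=0), enter IRQ0 at PC=0 (depth now 2)
Event 23 (EXEC): [IRQ0] PC=0: INC 2 -> ACC=-10
Event 24 (EXEC): [IRQ0] PC=1: DEC 3 -> ACC=-13
Event 25 (EXEC): [IRQ0] PC=2: DEC 2 -> ACC=-15
Event 26 (EXEC): [IRQ0] PC=3: IRET -> resume IRQ0 at PC=0 (depth now 1)
Event 27 (EXEC): [IRQ0] PC=0: INC 2 -> ACC=-13
Event 28 (EXEC): [IRQ0] PC=1: DEC 3 -> ACC=-16
Event 29 (EXEC): [IRQ0] PC=2: DEC 2 -> ACC=-18
Event 30 (EXEC): [IRQ0] PC=3: IRET -> resume MAIN at PC=0 (depth now 0)
Event 31 (EXEC): [MAIN] PC=0: INC 1 -> ACC=-17
Event 32 (EXEC): [MAIN] PC=1: NOP
Event 33 (EXEC): [MAIN] PC=2: NOP
Event 34 (EXEC): [MAIN] PC=3: INC 4 -> ACC=-13
Event 35 (EXEC): [MAIN] PC=4: NOP
Event 36 (EXEC): [MAIN] PC=5: NOP

Answer: MAIN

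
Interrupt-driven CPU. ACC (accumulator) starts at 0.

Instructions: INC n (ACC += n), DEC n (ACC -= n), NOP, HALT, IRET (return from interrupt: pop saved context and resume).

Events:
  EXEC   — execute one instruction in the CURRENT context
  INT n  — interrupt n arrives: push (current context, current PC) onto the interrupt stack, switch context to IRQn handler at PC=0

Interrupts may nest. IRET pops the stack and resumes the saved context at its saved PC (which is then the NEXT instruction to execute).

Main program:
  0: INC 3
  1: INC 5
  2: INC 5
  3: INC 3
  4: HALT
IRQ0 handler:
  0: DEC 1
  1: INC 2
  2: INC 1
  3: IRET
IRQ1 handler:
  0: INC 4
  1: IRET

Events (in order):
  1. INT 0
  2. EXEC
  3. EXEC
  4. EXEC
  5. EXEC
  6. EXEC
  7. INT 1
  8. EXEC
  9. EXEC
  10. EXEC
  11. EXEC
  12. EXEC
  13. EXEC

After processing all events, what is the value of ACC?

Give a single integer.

Event 1 (INT 0): INT 0 arrives: push (MAIN, PC=0), enter IRQ0 at PC=0 (depth now 1)
Event 2 (EXEC): [IRQ0] PC=0: DEC 1 -> ACC=-1
Event 3 (EXEC): [IRQ0] PC=1: INC 2 -> ACC=1
Event 4 (EXEC): [IRQ0] PC=2: INC 1 -> ACC=2
Event 5 (EXEC): [IRQ0] PC=3: IRET -> resume MAIN at PC=0 (depth now 0)
Event 6 (EXEC): [MAIN] PC=0: INC 3 -> ACC=5
Event 7 (INT 1): INT 1 arrives: push (MAIN, PC=1), enter IRQ1 at PC=0 (depth now 1)
Event 8 (EXEC): [IRQ1] PC=0: INC 4 -> ACC=9
Event 9 (EXEC): [IRQ1] PC=1: IRET -> resume MAIN at PC=1 (depth now 0)
Event 10 (EXEC): [MAIN] PC=1: INC 5 -> ACC=14
Event 11 (EXEC): [MAIN] PC=2: INC 5 -> ACC=19
Event 12 (EXEC): [MAIN] PC=3: INC 3 -> ACC=22
Event 13 (EXEC): [MAIN] PC=4: HALT

Answer: 22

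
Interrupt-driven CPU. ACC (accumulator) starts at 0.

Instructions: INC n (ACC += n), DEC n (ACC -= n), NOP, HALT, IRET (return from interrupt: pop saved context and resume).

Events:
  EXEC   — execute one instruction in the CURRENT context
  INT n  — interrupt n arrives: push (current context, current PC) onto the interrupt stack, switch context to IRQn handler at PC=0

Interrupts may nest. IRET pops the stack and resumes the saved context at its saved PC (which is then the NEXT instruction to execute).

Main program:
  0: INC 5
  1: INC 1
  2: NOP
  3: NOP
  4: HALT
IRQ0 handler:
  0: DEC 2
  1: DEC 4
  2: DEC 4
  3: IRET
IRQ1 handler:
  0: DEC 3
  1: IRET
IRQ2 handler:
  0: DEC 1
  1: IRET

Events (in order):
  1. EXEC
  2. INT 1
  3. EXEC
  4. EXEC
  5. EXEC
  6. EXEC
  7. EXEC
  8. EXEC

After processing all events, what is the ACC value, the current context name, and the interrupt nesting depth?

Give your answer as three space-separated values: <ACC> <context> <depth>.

Answer: 3 MAIN 0

Derivation:
Event 1 (EXEC): [MAIN] PC=0: INC 5 -> ACC=5
Event 2 (INT 1): INT 1 arrives: push (MAIN, PC=1), enter IRQ1 at PC=0 (depth now 1)
Event 3 (EXEC): [IRQ1] PC=0: DEC 3 -> ACC=2
Event 4 (EXEC): [IRQ1] PC=1: IRET -> resume MAIN at PC=1 (depth now 0)
Event 5 (EXEC): [MAIN] PC=1: INC 1 -> ACC=3
Event 6 (EXEC): [MAIN] PC=2: NOP
Event 7 (EXEC): [MAIN] PC=3: NOP
Event 8 (EXEC): [MAIN] PC=4: HALT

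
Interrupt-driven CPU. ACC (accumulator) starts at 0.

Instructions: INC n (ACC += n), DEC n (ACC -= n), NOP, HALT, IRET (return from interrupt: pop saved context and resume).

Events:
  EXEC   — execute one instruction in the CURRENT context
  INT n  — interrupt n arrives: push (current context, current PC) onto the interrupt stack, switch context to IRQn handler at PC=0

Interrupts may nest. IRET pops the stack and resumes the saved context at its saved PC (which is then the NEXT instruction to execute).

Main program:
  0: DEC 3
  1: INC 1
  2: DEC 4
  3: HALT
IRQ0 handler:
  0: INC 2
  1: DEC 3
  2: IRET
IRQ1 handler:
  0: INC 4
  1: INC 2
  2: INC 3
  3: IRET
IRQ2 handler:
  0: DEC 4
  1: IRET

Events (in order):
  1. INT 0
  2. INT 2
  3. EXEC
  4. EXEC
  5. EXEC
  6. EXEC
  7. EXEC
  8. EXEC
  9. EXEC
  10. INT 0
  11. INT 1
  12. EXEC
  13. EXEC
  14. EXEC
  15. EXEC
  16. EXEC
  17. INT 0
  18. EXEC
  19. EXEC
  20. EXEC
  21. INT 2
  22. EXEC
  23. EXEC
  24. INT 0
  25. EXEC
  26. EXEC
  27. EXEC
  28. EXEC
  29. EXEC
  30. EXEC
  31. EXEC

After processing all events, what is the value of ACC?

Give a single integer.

Answer: -9

Derivation:
Event 1 (INT 0): INT 0 arrives: push (MAIN, PC=0), enter IRQ0 at PC=0 (depth now 1)
Event 2 (INT 2): INT 2 arrives: push (IRQ0, PC=0), enter IRQ2 at PC=0 (depth now 2)
Event 3 (EXEC): [IRQ2] PC=0: DEC 4 -> ACC=-4
Event 4 (EXEC): [IRQ2] PC=1: IRET -> resume IRQ0 at PC=0 (depth now 1)
Event 5 (EXEC): [IRQ0] PC=0: INC 2 -> ACC=-2
Event 6 (EXEC): [IRQ0] PC=1: DEC 3 -> ACC=-5
Event 7 (EXEC): [IRQ0] PC=2: IRET -> resume MAIN at PC=0 (depth now 0)
Event 8 (EXEC): [MAIN] PC=0: DEC 3 -> ACC=-8
Event 9 (EXEC): [MAIN] PC=1: INC 1 -> ACC=-7
Event 10 (INT 0): INT 0 arrives: push (MAIN, PC=2), enter IRQ0 at PC=0 (depth now 1)
Event 11 (INT 1): INT 1 arrives: push (IRQ0, PC=0), enter IRQ1 at PC=0 (depth now 2)
Event 12 (EXEC): [IRQ1] PC=0: INC 4 -> ACC=-3
Event 13 (EXEC): [IRQ1] PC=1: INC 2 -> ACC=-1
Event 14 (EXEC): [IRQ1] PC=2: INC 3 -> ACC=2
Event 15 (EXEC): [IRQ1] PC=3: IRET -> resume IRQ0 at PC=0 (depth now 1)
Event 16 (EXEC): [IRQ0] PC=0: INC 2 -> ACC=4
Event 17 (INT 0): INT 0 arrives: push (IRQ0, PC=1), enter IRQ0 at PC=0 (depth now 2)
Event 18 (EXEC): [IRQ0] PC=0: INC 2 -> ACC=6
Event 19 (EXEC): [IRQ0] PC=1: DEC 3 -> ACC=3
Event 20 (EXEC): [IRQ0] PC=2: IRET -> resume IRQ0 at PC=1 (depth now 1)
Event 21 (INT 2): INT 2 arrives: push (IRQ0, PC=1), enter IRQ2 at PC=0 (depth now 2)
Event 22 (EXEC): [IRQ2] PC=0: DEC 4 -> ACC=-1
Event 23 (EXEC): [IRQ2] PC=1: IRET -> resume IRQ0 at PC=1 (depth now 1)
Event 24 (INT 0): INT 0 arrives: push (IRQ0, PC=1), enter IRQ0 at PC=0 (depth now 2)
Event 25 (EXEC): [IRQ0] PC=0: INC 2 -> ACC=1
Event 26 (EXEC): [IRQ0] PC=1: DEC 3 -> ACC=-2
Event 27 (EXEC): [IRQ0] PC=2: IRET -> resume IRQ0 at PC=1 (depth now 1)
Event 28 (EXEC): [IRQ0] PC=1: DEC 3 -> ACC=-5
Event 29 (EXEC): [IRQ0] PC=2: IRET -> resume MAIN at PC=2 (depth now 0)
Event 30 (EXEC): [MAIN] PC=2: DEC 4 -> ACC=-9
Event 31 (EXEC): [MAIN] PC=3: HALT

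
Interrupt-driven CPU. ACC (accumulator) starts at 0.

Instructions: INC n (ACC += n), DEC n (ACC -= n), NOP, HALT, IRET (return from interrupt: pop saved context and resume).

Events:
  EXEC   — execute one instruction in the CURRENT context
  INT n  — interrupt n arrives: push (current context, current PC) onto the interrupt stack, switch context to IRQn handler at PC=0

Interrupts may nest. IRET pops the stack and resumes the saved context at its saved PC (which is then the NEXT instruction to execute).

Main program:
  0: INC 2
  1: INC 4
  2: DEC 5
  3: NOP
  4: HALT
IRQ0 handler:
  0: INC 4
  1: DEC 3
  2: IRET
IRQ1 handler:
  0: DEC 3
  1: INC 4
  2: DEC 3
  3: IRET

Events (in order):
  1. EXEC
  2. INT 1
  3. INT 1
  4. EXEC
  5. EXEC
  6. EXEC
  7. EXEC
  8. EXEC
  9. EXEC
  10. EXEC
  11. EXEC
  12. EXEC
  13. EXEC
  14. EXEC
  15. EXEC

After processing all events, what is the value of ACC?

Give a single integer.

Answer: -3

Derivation:
Event 1 (EXEC): [MAIN] PC=0: INC 2 -> ACC=2
Event 2 (INT 1): INT 1 arrives: push (MAIN, PC=1), enter IRQ1 at PC=0 (depth now 1)
Event 3 (INT 1): INT 1 arrives: push (IRQ1, PC=0), enter IRQ1 at PC=0 (depth now 2)
Event 4 (EXEC): [IRQ1] PC=0: DEC 3 -> ACC=-1
Event 5 (EXEC): [IRQ1] PC=1: INC 4 -> ACC=3
Event 6 (EXEC): [IRQ1] PC=2: DEC 3 -> ACC=0
Event 7 (EXEC): [IRQ1] PC=3: IRET -> resume IRQ1 at PC=0 (depth now 1)
Event 8 (EXEC): [IRQ1] PC=0: DEC 3 -> ACC=-3
Event 9 (EXEC): [IRQ1] PC=1: INC 4 -> ACC=1
Event 10 (EXEC): [IRQ1] PC=2: DEC 3 -> ACC=-2
Event 11 (EXEC): [IRQ1] PC=3: IRET -> resume MAIN at PC=1 (depth now 0)
Event 12 (EXEC): [MAIN] PC=1: INC 4 -> ACC=2
Event 13 (EXEC): [MAIN] PC=2: DEC 5 -> ACC=-3
Event 14 (EXEC): [MAIN] PC=3: NOP
Event 15 (EXEC): [MAIN] PC=4: HALT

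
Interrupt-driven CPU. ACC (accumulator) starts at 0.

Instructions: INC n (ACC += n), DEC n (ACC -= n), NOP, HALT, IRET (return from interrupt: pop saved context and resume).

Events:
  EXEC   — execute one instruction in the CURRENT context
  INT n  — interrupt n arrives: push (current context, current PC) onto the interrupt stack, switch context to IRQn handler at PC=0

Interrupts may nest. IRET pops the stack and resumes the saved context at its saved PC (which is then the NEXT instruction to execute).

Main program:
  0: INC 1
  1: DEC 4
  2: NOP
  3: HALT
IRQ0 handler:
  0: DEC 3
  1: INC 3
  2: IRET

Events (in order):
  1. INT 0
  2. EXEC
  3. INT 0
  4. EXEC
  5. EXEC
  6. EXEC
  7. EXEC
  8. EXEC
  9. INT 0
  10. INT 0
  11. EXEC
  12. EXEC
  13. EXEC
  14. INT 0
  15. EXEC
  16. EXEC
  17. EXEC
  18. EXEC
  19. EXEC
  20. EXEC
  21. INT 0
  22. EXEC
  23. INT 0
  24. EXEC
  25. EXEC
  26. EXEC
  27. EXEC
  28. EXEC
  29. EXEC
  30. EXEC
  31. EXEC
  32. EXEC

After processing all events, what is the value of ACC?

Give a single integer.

Event 1 (INT 0): INT 0 arrives: push (MAIN, PC=0), enter IRQ0 at PC=0 (depth now 1)
Event 2 (EXEC): [IRQ0] PC=0: DEC 3 -> ACC=-3
Event 3 (INT 0): INT 0 arrives: push (IRQ0, PC=1), enter IRQ0 at PC=0 (depth now 2)
Event 4 (EXEC): [IRQ0] PC=0: DEC 3 -> ACC=-6
Event 5 (EXEC): [IRQ0] PC=1: INC 3 -> ACC=-3
Event 6 (EXEC): [IRQ0] PC=2: IRET -> resume IRQ0 at PC=1 (depth now 1)
Event 7 (EXEC): [IRQ0] PC=1: INC 3 -> ACC=0
Event 8 (EXEC): [IRQ0] PC=2: IRET -> resume MAIN at PC=0 (depth now 0)
Event 9 (INT 0): INT 0 arrives: push (MAIN, PC=0), enter IRQ0 at PC=0 (depth now 1)
Event 10 (INT 0): INT 0 arrives: push (IRQ0, PC=0), enter IRQ0 at PC=0 (depth now 2)
Event 11 (EXEC): [IRQ0] PC=0: DEC 3 -> ACC=-3
Event 12 (EXEC): [IRQ0] PC=1: INC 3 -> ACC=0
Event 13 (EXEC): [IRQ0] PC=2: IRET -> resume IRQ0 at PC=0 (depth now 1)
Event 14 (INT 0): INT 0 arrives: push (IRQ0, PC=0), enter IRQ0 at PC=0 (depth now 2)
Event 15 (EXEC): [IRQ0] PC=0: DEC 3 -> ACC=-3
Event 16 (EXEC): [IRQ0] PC=1: INC 3 -> ACC=0
Event 17 (EXEC): [IRQ0] PC=2: IRET -> resume IRQ0 at PC=0 (depth now 1)
Event 18 (EXEC): [IRQ0] PC=0: DEC 3 -> ACC=-3
Event 19 (EXEC): [IRQ0] PC=1: INC 3 -> ACC=0
Event 20 (EXEC): [IRQ0] PC=2: IRET -> resume MAIN at PC=0 (depth now 0)
Event 21 (INT 0): INT 0 arrives: push (MAIN, PC=0), enter IRQ0 at PC=0 (depth now 1)
Event 22 (EXEC): [IRQ0] PC=0: DEC 3 -> ACC=-3
Event 23 (INT 0): INT 0 arrives: push (IRQ0, PC=1), enter IRQ0 at PC=0 (depth now 2)
Event 24 (EXEC): [IRQ0] PC=0: DEC 3 -> ACC=-6
Event 25 (EXEC): [IRQ0] PC=1: INC 3 -> ACC=-3
Event 26 (EXEC): [IRQ0] PC=2: IRET -> resume IRQ0 at PC=1 (depth now 1)
Event 27 (EXEC): [IRQ0] PC=1: INC 3 -> ACC=0
Event 28 (EXEC): [IRQ0] PC=2: IRET -> resume MAIN at PC=0 (depth now 0)
Event 29 (EXEC): [MAIN] PC=0: INC 1 -> ACC=1
Event 30 (EXEC): [MAIN] PC=1: DEC 4 -> ACC=-3
Event 31 (EXEC): [MAIN] PC=2: NOP
Event 32 (EXEC): [MAIN] PC=3: HALT

Answer: -3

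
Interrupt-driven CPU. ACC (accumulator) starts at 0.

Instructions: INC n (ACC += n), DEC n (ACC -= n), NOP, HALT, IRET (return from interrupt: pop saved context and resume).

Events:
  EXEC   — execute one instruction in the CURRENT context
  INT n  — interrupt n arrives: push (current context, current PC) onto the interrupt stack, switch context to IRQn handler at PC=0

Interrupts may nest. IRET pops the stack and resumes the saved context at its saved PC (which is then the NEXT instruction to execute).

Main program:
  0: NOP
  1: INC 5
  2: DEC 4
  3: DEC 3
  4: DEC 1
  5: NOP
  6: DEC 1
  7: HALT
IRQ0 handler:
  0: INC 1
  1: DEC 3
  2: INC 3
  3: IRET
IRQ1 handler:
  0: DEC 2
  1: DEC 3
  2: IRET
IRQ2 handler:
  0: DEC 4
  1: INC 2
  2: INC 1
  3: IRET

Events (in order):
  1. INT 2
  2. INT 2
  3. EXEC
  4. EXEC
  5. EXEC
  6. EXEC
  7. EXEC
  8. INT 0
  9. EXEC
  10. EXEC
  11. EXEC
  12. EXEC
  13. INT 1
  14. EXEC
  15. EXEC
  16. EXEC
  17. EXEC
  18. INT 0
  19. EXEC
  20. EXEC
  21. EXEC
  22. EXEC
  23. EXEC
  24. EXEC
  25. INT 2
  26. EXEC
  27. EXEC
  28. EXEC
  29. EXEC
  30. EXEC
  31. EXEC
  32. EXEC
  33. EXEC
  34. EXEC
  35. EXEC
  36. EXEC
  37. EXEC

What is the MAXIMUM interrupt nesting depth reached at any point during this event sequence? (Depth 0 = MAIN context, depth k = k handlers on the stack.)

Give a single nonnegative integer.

Answer: 2

Derivation:
Event 1 (INT 2): INT 2 arrives: push (MAIN, PC=0), enter IRQ2 at PC=0 (depth now 1) [depth=1]
Event 2 (INT 2): INT 2 arrives: push (IRQ2, PC=0), enter IRQ2 at PC=0 (depth now 2) [depth=2]
Event 3 (EXEC): [IRQ2] PC=0: DEC 4 -> ACC=-4 [depth=2]
Event 4 (EXEC): [IRQ2] PC=1: INC 2 -> ACC=-2 [depth=2]
Event 5 (EXEC): [IRQ2] PC=2: INC 1 -> ACC=-1 [depth=2]
Event 6 (EXEC): [IRQ2] PC=3: IRET -> resume IRQ2 at PC=0 (depth now 1) [depth=1]
Event 7 (EXEC): [IRQ2] PC=0: DEC 4 -> ACC=-5 [depth=1]
Event 8 (INT 0): INT 0 arrives: push (IRQ2, PC=1), enter IRQ0 at PC=0 (depth now 2) [depth=2]
Event 9 (EXEC): [IRQ0] PC=0: INC 1 -> ACC=-4 [depth=2]
Event 10 (EXEC): [IRQ0] PC=1: DEC 3 -> ACC=-7 [depth=2]
Event 11 (EXEC): [IRQ0] PC=2: INC 3 -> ACC=-4 [depth=2]
Event 12 (EXEC): [IRQ0] PC=3: IRET -> resume IRQ2 at PC=1 (depth now 1) [depth=1]
Event 13 (INT 1): INT 1 arrives: push (IRQ2, PC=1), enter IRQ1 at PC=0 (depth now 2) [depth=2]
Event 14 (EXEC): [IRQ1] PC=0: DEC 2 -> ACC=-6 [depth=2]
Event 15 (EXEC): [IRQ1] PC=1: DEC 3 -> ACC=-9 [depth=2]
Event 16 (EXEC): [IRQ1] PC=2: IRET -> resume IRQ2 at PC=1 (depth now 1) [depth=1]
Event 17 (EXEC): [IRQ2] PC=1: INC 2 -> ACC=-7 [depth=1]
Event 18 (INT 0): INT 0 arrives: push (IRQ2, PC=2), enter IRQ0 at PC=0 (depth now 2) [depth=2]
Event 19 (EXEC): [IRQ0] PC=0: INC 1 -> ACC=-6 [depth=2]
Event 20 (EXEC): [IRQ0] PC=1: DEC 3 -> ACC=-9 [depth=2]
Event 21 (EXEC): [IRQ0] PC=2: INC 3 -> ACC=-6 [depth=2]
Event 22 (EXEC): [IRQ0] PC=3: IRET -> resume IRQ2 at PC=2 (depth now 1) [depth=1]
Event 23 (EXEC): [IRQ2] PC=2: INC 1 -> ACC=-5 [depth=1]
Event 24 (EXEC): [IRQ2] PC=3: IRET -> resume MAIN at PC=0 (depth now 0) [depth=0]
Event 25 (INT 2): INT 2 arrives: push (MAIN, PC=0), enter IRQ2 at PC=0 (depth now 1) [depth=1]
Event 26 (EXEC): [IRQ2] PC=0: DEC 4 -> ACC=-9 [depth=1]
Event 27 (EXEC): [IRQ2] PC=1: INC 2 -> ACC=-7 [depth=1]
Event 28 (EXEC): [IRQ2] PC=2: INC 1 -> ACC=-6 [depth=1]
Event 29 (EXEC): [IRQ2] PC=3: IRET -> resume MAIN at PC=0 (depth now 0) [depth=0]
Event 30 (EXEC): [MAIN] PC=0: NOP [depth=0]
Event 31 (EXEC): [MAIN] PC=1: INC 5 -> ACC=-1 [depth=0]
Event 32 (EXEC): [MAIN] PC=2: DEC 4 -> ACC=-5 [depth=0]
Event 33 (EXEC): [MAIN] PC=3: DEC 3 -> ACC=-8 [depth=0]
Event 34 (EXEC): [MAIN] PC=4: DEC 1 -> ACC=-9 [depth=0]
Event 35 (EXEC): [MAIN] PC=5: NOP [depth=0]
Event 36 (EXEC): [MAIN] PC=6: DEC 1 -> ACC=-10 [depth=0]
Event 37 (EXEC): [MAIN] PC=7: HALT [depth=0]
Max depth observed: 2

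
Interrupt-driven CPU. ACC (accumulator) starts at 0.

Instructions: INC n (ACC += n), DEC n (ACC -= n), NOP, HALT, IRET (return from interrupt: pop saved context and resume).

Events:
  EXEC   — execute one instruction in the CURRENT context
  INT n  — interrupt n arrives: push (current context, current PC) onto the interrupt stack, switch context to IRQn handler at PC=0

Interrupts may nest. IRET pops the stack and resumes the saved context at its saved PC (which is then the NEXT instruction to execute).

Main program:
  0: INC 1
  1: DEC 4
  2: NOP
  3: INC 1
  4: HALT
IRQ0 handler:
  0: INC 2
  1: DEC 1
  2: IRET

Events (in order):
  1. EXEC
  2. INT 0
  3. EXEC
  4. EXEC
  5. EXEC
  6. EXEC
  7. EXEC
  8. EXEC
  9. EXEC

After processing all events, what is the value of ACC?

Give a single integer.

Answer: -1

Derivation:
Event 1 (EXEC): [MAIN] PC=0: INC 1 -> ACC=1
Event 2 (INT 0): INT 0 arrives: push (MAIN, PC=1), enter IRQ0 at PC=0 (depth now 1)
Event 3 (EXEC): [IRQ0] PC=0: INC 2 -> ACC=3
Event 4 (EXEC): [IRQ0] PC=1: DEC 1 -> ACC=2
Event 5 (EXEC): [IRQ0] PC=2: IRET -> resume MAIN at PC=1 (depth now 0)
Event 6 (EXEC): [MAIN] PC=1: DEC 4 -> ACC=-2
Event 7 (EXEC): [MAIN] PC=2: NOP
Event 8 (EXEC): [MAIN] PC=3: INC 1 -> ACC=-1
Event 9 (EXEC): [MAIN] PC=4: HALT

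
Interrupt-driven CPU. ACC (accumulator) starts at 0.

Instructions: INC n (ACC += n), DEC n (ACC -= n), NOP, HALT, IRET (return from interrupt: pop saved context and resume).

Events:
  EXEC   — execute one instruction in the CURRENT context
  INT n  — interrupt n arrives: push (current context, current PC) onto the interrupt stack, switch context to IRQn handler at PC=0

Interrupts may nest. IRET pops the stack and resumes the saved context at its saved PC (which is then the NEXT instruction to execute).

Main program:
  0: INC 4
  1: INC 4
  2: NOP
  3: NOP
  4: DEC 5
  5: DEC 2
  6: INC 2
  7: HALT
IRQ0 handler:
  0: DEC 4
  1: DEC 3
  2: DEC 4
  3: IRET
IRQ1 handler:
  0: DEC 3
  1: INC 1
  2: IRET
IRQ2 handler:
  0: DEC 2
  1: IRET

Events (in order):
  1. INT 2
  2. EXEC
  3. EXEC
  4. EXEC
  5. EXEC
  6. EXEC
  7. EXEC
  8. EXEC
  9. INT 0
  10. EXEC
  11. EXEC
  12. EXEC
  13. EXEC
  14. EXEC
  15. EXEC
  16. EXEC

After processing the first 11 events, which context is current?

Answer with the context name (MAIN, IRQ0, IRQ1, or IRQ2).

Event 1 (INT 2): INT 2 arrives: push (MAIN, PC=0), enter IRQ2 at PC=0 (depth now 1)
Event 2 (EXEC): [IRQ2] PC=0: DEC 2 -> ACC=-2
Event 3 (EXEC): [IRQ2] PC=1: IRET -> resume MAIN at PC=0 (depth now 0)
Event 4 (EXEC): [MAIN] PC=0: INC 4 -> ACC=2
Event 5 (EXEC): [MAIN] PC=1: INC 4 -> ACC=6
Event 6 (EXEC): [MAIN] PC=2: NOP
Event 7 (EXEC): [MAIN] PC=3: NOP
Event 8 (EXEC): [MAIN] PC=4: DEC 5 -> ACC=1
Event 9 (INT 0): INT 0 arrives: push (MAIN, PC=5), enter IRQ0 at PC=0 (depth now 1)
Event 10 (EXEC): [IRQ0] PC=0: DEC 4 -> ACC=-3
Event 11 (EXEC): [IRQ0] PC=1: DEC 3 -> ACC=-6

Answer: IRQ0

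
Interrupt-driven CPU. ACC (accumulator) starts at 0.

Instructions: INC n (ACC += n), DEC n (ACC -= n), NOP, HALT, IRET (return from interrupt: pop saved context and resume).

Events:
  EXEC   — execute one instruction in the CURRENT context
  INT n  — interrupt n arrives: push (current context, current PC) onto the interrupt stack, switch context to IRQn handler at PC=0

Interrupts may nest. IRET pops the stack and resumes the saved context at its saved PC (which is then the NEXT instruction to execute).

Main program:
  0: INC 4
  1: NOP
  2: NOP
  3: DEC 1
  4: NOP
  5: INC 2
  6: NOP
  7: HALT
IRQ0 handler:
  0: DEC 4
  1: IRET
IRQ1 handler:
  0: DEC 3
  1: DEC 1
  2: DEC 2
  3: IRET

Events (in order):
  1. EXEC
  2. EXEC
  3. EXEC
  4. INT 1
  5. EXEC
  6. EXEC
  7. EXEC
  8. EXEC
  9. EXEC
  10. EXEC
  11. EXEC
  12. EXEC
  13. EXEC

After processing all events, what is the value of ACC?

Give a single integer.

Answer: -1

Derivation:
Event 1 (EXEC): [MAIN] PC=0: INC 4 -> ACC=4
Event 2 (EXEC): [MAIN] PC=1: NOP
Event 3 (EXEC): [MAIN] PC=2: NOP
Event 4 (INT 1): INT 1 arrives: push (MAIN, PC=3), enter IRQ1 at PC=0 (depth now 1)
Event 5 (EXEC): [IRQ1] PC=0: DEC 3 -> ACC=1
Event 6 (EXEC): [IRQ1] PC=1: DEC 1 -> ACC=0
Event 7 (EXEC): [IRQ1] PC=2: DEC 2 -> ACC=-2
Event 8 (EXEC): [IRQ1] PC=3: IRET -> resume MAIN at PC=3 (depth now 0)
Event 9 (EXEC): [MAIN] PC=3: DEC 1 -> ACC=-3
Event 10 (EXEC): [MAIN] PC=4: NOP
Event 11 (EXEC): [MAIN] PC=5: INC 2 -> ACC=-1
Event 12 (EXEC): [MAIN] PC=6: NOP
Event 13 (EXEC): [MAIN] PC=7: HALT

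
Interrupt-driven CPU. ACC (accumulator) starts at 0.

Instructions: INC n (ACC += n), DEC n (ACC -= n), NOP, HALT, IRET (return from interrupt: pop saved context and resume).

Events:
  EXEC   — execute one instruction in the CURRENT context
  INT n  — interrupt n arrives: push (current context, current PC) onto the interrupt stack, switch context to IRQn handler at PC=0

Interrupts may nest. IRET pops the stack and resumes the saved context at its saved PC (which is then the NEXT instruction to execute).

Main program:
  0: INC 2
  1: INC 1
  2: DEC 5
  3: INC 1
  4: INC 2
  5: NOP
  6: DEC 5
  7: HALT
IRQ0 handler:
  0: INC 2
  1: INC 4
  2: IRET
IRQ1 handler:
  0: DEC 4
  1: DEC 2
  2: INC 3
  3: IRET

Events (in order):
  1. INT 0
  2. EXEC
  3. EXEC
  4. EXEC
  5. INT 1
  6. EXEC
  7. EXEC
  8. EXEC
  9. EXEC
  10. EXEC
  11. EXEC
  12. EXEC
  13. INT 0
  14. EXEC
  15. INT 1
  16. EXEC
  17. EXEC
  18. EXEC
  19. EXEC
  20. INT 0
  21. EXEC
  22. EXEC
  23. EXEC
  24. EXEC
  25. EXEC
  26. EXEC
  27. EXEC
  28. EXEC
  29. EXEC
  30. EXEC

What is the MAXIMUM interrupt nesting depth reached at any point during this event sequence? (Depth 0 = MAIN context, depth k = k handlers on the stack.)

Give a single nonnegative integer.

Event 1 (INT 0): INT 0 arrives: push (MAIN, PC=0), enter IRQ0 at PC=0 (depth now 1) [depth=1]
Event 2 (EXEC): [IRQ0] PC=0: INC 2 -> ACC=2 [depth=1]
Event 3 (EXEC): [IRQ0] PC=1: INC 4 -> ACC=6 [depth=1]
Event 4 (EXEC): [IRQ0] PC=2: IRET -> resume MAIN at PC=0 (depth now 0) [depth=0]
Event 5 (INT 1): INT 1 arrives: push (MAIN, PC=0), enter IRQ1 at PC=0 (depth now 1) [depth=1]
Event 6 (EXEC): [IRQ1] PC=0: DEC 4 -> ACC=2 [depth=1]
Event 7 (EXEC): [IRQ1] PC=1: DEC 2 -> ACC=0 [depth=1]
Event 8 (EXEC): [IRQ1] PC=2: INC 3 -> ACC=3 [depth=1]
Event 9 (EXEC): [IRQ1] PC=3: IRET -> resume MAIN at PC=0 (depth now 0) [depth=0]
Event 10 (EXEC): [MAIN] PC=0: INC 2 -> ACC=5 [depth=0]
Event 11 (EXEC): [MAIN] PC=1: INC 1 -> ACC=6 [depth=0]
Event 12 (EXEC): [MAIN] PC=2: DEC 5 -> ACC=1 [depth=0]
Event 13 (INT 0): INT 0 arrives: push (MAIN, PC=3), enter IRQ0 at PC=0 (depth now 1) [depth=1]
Event 14 (EXEC): [IRQ0] PC=0: INC 2 -> ACC=3 [depth=1]
Event 15 (INT 1): INT 1 arrives: push (IRQ0, PC=1), enter IRQ1 at PC=0 (depth now 2) [depth=2]
Event 16 (EXEC): [IRQ1] PC=0: DEC 4 -> ACC=-1 [depth=2]
Event 17 (EXEC): [IRQ1] PC=1: DEC 2 -> ACC=-3 [depth=2]
Event 18 (EXEC): [IRQ1] PC=2: INC 3 -> ACC=0 [depth=2]
Event 19 (EXEC): [IRQ1] PC=3: IRET -> resume IRQ0 at PC=1 (depth now 1) [depth=1]
Event 20 (INT 0): INT 0 arrives: push (IRQ0, PC=1), enter IRQ0 at PC=0 (depth now 2) [depth=2]
Event 21 (EXEC): [IRQ0] PC=0: INC 2 -> ACC=2 [depth=2]
Event 22 (EXEC): [IRQ0] PC=1: INC 4 -> ACC=6 [depth=2]
Event 23 (EXEC): [IRQ0] PC=2: IRET -> resume IRQ0 at PC=1 (depth now 1) [depth=1]
Event 24 (EXEC): [IRQ0] PC=1: INC 4 -> ACC=10 [depth=1]
Event 25 (EXEC): [IRQ0] PC=2: IRET -> resume MAIN at PC=3 (depth now 0) [depth=0]
Event 26 (EXEC): [MAIN] PC=3: INC 1 -> ACC=11 [depth=0]
Event 27 (EXEC): [MAIN] PC=4: INC 2 -> ACC=13 [depth=0]
Event 28 (EXEC): [MAIN] PC=5: NOP [depth=0]
Event 29 (EXEC): [MAIN] PC=6: DEC 5 -> ACC=8 [depth=0]
Event 30 (EXEC): [MAIN] PC=7: HALT [depth=0]
Max depth observed: 2

Answer: 2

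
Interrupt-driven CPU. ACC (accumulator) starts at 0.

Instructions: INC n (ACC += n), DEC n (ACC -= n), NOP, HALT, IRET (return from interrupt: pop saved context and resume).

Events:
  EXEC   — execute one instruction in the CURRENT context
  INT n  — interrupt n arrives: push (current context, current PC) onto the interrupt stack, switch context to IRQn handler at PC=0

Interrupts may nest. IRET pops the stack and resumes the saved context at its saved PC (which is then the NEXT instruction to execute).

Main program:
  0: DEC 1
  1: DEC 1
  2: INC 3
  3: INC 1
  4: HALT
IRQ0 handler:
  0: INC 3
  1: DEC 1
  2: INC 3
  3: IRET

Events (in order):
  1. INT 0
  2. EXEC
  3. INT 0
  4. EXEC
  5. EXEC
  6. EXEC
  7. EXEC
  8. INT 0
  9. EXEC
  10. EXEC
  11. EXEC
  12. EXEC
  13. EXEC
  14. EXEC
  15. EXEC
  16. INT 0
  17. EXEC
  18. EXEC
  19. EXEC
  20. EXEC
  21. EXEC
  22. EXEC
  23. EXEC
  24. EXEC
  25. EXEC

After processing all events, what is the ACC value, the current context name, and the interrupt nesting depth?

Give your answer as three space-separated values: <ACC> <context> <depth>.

Answer: 22 MAIN 0

Derivation:
Event 1 (INT 0): INT 0 arrives: push (MAIN, PC=0), enter IRQ0 at PC=0 (depth now 1)
Event 2 (EXEC): [IRQ0] PC=0: INC 3 -> ACC=3
Event 3 (INT 0): INT 0 arrives: push (IRQ0, PC=1), enter IRQ0 at PC=0 (depth now 2)
Event 4 (EXEC): [IRQ0] PC=0: INC 3 -> ACC=6
Event 5 (EXEC): [IRQ0] PC=1: DEC 1 -> ACC=5
Event 6 (EXEC): [IRQ0] PC=2: INC 3 -> ACC=8
Event 7 (EXEC): [IRQ0] PC=3: IRET -> resume IRQ0 at PC=1 (depth now 1)
Event 8 (INT 0): INT 0 arrives: push (IRQ0, PC=1), enter IRQ0 at PC=0 (depth now 2)
Event 9 (EXEC): [IRQ0] PC=0: INC 3 -> ACC=11
Event 10 (EXEC): [IRQ0] PC=1: DEC 1 -> ACC=10
Event 11 (EXEC): [IRQ0] PC=2: INC 3 -> ACC=13
Event 12 (EXEC): [IRQ0] PC=3: IRET -> resume IRQ0 at PC=1 (depth now 1)
Event 13 (EXEC): [IRQ0] PC=1: DEC 1 -> ACC=12
Event 14 (EXEC): [IRQ0] PC=2: INC 3 -> ACC=15
Event 15 (EXEC): [IRQ0] PC=3: IRET -> resume MAIN at PC=0 (depth now 0)
Event 16 (INT 0): INT 0 arrives: push (MAIN, PC=0), enter IRQ0 at PC=0 (depth now 1)
Event 17 (EXEC): [IRQ0] PC=0: INC 3 -> ACC=18
Event 18 (EXEC): [IRQ0] PC=1: DEC 1 -> ACC=17
Event 19 (EXEC): [IRQ0] PC=2: INC 3 -> ACC=20
Event 20 (EXEC): [IRQ0] PC=3: IRET -> resume MAIN at PC=0 (depth now 0)
Event 21 (EXEC): [MAIN] PC=0: DEC 1 -> ACC=19
Event 22 (EXEC): [MAIN] PC=1: DEC 1 -> ACC=18
Event 23 (EXEC): [MAIN] PC=2: INC 3 -> ACC=21
Event 24 (EXEC): [MAIN] PC=3: INC 1 -> ACC=22
Event 25 (EXEC): [MAIN] PC=4: HALT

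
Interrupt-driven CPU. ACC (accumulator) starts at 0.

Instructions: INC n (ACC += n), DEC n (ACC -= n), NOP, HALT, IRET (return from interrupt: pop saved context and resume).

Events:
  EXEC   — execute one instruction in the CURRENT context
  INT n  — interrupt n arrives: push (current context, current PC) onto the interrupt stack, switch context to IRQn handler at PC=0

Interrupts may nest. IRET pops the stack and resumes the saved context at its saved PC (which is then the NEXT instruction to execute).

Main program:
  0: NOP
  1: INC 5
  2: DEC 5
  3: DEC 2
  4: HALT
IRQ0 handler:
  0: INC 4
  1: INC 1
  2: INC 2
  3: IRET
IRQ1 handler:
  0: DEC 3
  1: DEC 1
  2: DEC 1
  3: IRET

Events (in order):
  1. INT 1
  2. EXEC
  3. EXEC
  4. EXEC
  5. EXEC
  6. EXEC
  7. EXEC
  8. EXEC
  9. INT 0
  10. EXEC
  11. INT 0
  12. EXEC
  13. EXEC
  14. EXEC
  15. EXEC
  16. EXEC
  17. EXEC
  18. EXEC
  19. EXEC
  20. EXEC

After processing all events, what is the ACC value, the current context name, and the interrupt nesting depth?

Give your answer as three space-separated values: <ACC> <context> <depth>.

Answer: 7 MAIN 0

Derivation:
Event 1 (INT 1): INT 1 arrives: push (MAIN, PC=0), enter IRQ1 at PC=0 (depth now 1)
Event 2 (EXEC): [IRQ1] PC=0: DEC 3 -> ACC=-3
Event 3 (EXEC): [IRQ1] PC=1: DEC 1 -> ACC=-4
Event 4 (EXEC): [IRQ1] PC=2: DEC 1 -> ACC=-5
Event 5 (EXEC): [IRQ1] PC=3: IRET -> resume MAIN at PC=0 (depth now 0)
Event 6 (EXEC): [MAIN] PC=0: NOP
Event 7 (EXEC): [MAIN] PC=1: INC 5 -> ACC=0
Event 8 (EXEC): [MAIN] PC=2: DEC 5 -> ACC=-5
Event 9 (INT 0): INT 0 arrives: push (MAIN, PC=3), enter IRQ0 at PC=0 (depth now 1)
Event 10 (EXEC): [IRQ0] PC=0: INC 4 -> ACC=-1
Event 11 (INT 0): INT 0 arrives: push (IRQ0, PC=1), enter IRQ0 at PC=0 (depth now 2)
Event 12 (EXEC): [IRQ0] PC=0: INC 4 -> ACC=3
Event 13 (EXEC): [IRQ0] PC=1: INC 1 -> ACC=4
Event 14 (EXEC): [IRQ0] PC=2: INC 2 -> ACC=6
Event 15 (EXEC): [IRQ0] PC=3: IRET -> resume IRQ0 at PC=1 (depth now 1)
Event 16 (EXEC): [IRQ0] PC=1: INC 1 -> ACC=7
Event 17 (EXEC): [IRQ0] PC=2: INC 2 -> ACC=9
Event 18 (EXEC): [IRQ0] PC=3: IRET -> resume MAIN at PC=3 (depth now 0)
Event 19 (EXEC): [MAIN] PC=3: DEC 2 -> ACC=7
Event 20 (EXEC): [MAIN] PC=4: HALT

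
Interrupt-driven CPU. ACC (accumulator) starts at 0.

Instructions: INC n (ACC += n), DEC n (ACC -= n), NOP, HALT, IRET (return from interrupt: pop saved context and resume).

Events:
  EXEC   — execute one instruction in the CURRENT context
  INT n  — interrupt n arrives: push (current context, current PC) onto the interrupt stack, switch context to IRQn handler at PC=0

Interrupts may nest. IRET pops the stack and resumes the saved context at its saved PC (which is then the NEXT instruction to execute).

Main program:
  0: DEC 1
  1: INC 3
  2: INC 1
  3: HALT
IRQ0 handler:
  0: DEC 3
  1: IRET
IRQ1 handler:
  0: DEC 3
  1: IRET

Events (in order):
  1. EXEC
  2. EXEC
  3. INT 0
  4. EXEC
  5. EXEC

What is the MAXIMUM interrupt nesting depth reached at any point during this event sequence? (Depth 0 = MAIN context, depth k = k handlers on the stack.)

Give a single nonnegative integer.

Answer: 1

Derivation:
Event 1 (EXEC): [MAIN] PC=0: DEC 1 -> ACC=-1 [depth=0]
Event 2 (EXEC): [MAIN] PC=1: INC 3 -> ACC=2 [depth=0]
Event 3 (INT 0): INT 0 arrives: push (MAIN, PC=2), enter IRQ0 at PC=0 (depth now 1) [depth=1]
Event 4 (EXEC): [IRQ0] PC=0: DEC 3 -> ACC=-1 [depth=1]
Event 5 (EXEC): [IRQ0] PC=1: IRET -> resume MAIN at PC=2 (depth now 0) [depth=0]
Max depth observed: 1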